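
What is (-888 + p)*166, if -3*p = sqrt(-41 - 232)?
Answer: -147408 - 166*I*sqrt(273)/3 ≈ -1.4741e+5 - 914.26*I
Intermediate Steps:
p = -I*sqrt(273)/3 (p = -sqrt(-41 - 232)/3 = -I*sqrt(273)/3 ≈ -5.5076*I)
(-888 + p)*166 = (-888 - I*sqrt(273)/3)*166 = -147408 - 166*I*sqrt(273)/3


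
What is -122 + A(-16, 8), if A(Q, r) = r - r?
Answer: -122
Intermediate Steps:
A(Q, r) = 0
-122 + A(-16, 8) = -122 + 0 = -122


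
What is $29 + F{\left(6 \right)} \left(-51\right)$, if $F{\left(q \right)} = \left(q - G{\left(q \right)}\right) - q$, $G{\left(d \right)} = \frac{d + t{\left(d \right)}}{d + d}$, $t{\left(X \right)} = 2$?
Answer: $63$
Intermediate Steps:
$G{\left(d \right)} = \frac{2 + d}{2 d}$ ($G{\left(d \right)} = \frac{d + 2}{d + d} = \frac{2 + d}{2 d}$)
$F{\left(q \right)} = - \frac{2 + q}{2 q}$ ($F{\left(q \right)} = \left(q - \frac{2 + q}{2 q}\right) - q = - \frac{2 + q}{2 q}$)
$29 + F{\left(6 \right)} \left(-51\right) = 29 + \frac{-2 - 6}{2 \cdot 6} \left(-51\right) = 29 + \frac{1}{2} \cdot \frac{1}{6} \left(-2 - 6\right) \left(-51\right) = 29 + \frac{1}{2} \cdot \frac{1}{6} \left(-8\right) \left(-51\right) = 29 - -34 = 29 + 34 = 63$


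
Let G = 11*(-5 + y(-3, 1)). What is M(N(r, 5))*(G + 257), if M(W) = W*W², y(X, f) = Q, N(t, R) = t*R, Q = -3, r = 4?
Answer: 1352000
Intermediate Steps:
N(t, R) = R*t
y(X, f) = -3
M(W) = W³
G = -88 (G = 11*(-5 - 3) = 11*(-8) = -88)
M(N(r, 5))*(G + 257) = (5*4)³*(-88 + 257) = 20³*169 = 8000*169 = 1352000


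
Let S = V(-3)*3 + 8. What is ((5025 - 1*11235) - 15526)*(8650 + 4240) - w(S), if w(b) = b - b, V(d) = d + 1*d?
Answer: -280177040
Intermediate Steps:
V(d) = 2*d (V(d) = d + d = 2*d)
S = -10 (S = (2*(-3))*3 + 8 = -6*3 + 8 = -18 + 8 = -10)
w(b) = 0
((5025 - 1*11235) - 15526)*(8650 + 4240) - w(S) = ((5025 - 1*11235) - 15526)*(8650 + 4240) - 1*0 = ((5025 - 11235) - 15526)*12890 + 0 = (-6210 - 15526)*12890 + 0 = -21736*12890 + 0 = -280177040 + 0 = -280177040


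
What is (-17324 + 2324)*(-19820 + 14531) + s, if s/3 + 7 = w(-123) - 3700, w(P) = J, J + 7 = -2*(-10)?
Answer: 79323918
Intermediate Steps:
J = 13 (J = -7 - 2*(-10) = -7 + 20 = 13)
w(P) = 13
s = -11082 (s = -21 + 3*(13 - 3700) = -21 + 3*(-3687) = -21 - 11061 = -11082)
(-17324 + 2324)*(-19820 + 14531) + s = (-17324 + 2324)*(-19820 + 14531) - 11082 = -15000*(-5289) - 11082 = 79335000 - 11082 = 79323918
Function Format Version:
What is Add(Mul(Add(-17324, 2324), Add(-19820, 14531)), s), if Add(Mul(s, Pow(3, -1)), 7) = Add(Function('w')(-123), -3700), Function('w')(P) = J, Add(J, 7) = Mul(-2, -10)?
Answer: 79323918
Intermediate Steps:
J = 13 (J = Add(-7, Mul(-2, -10)) = Add(-7, 20) = 13)
Function('w')(P) = 13
s = -11082 (s = Add(-21, Mul(3, Add(13, -3700))) = Add(-21, Mul(3, -3687)) = Add(-21, -11061) = -11082)
Add(Mul(Add(-17324, 2324), Add(-19820, 14531)), s) = Add(Mul(Add(-17324, 2324), Add(-19820, 14531)), -11082) = Add(Mul(-15000, -5289), -11082) = Add(79335000, -11082) = 79323918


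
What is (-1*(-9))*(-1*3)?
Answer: -27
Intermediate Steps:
(-1*(-9))*(-1*3) = 9*(-3) = -27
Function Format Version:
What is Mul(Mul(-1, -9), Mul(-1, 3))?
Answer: -27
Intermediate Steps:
Mul(Mul(-1, -9), Mul(-1, 3)) = Mul(9, -3) = -27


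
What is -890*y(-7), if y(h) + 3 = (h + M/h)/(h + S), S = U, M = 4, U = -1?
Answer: 51175/28 ≈ 1827.7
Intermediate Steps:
S = -1
y(h) = -3 + (h + 4/h)/(-1 + h) (y(h) = -3 + (h + 4/h)/(h - 1) = -3 + (h + 4/h)/(-1 + h))
-890*y(-7) = -890*(4 - 2*(-7)**2 + 3*(-7))/((-7)*(-1 - 7)) = -(-890)*(4 - 2*49 - 21)/(7*(-8)) = -(-890)*(-1)*(4 - 98 - 21)/(7*8) = -(-890)*(-1)*(-115)/(7*8) = -890*(-115/56) = 51175/28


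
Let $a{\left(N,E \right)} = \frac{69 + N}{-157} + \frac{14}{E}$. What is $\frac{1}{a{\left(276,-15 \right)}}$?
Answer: $- \frac{2355}{7373} \approx -0.31941$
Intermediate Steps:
$a{\left(N,E \right)} = - \frac{69}{157} + \frac{14}{E} - \frac{N}{157}$ ($a{\left(N,E \right)} = \left(69 + N\right) \left(- \frac{1}{157}\right) + \frac{14}{E} = \left(- \frac{69}{157} - \frac{N}{157}\right) + \frac{14}{E} = - \frac{69}{157} + \frac{14}{E} - \frac{N}{157}$)
$\frac{1}{a{\left(276,-15 \right)}} = \frac{1}{\frac{1}{157} \frac{1}{-15} \left(2198 - - 15 \left(69 + 276\right)\right)} = \frac{1}{\frac{1}{157} \left(- \frac{1}{15}\right) \left(2198 - \left(-15\right) 345\right)} = \frac{1}{\frac{1}{157} \left(- \frac{1}{15}\right) \left(2198 + 5175\right)} = \frac{1}{\frac{1}{157} \left(- \frac{1}{15}\right) 7373} = \frac{1}{- \frac{7373}{2355}} = - \frac{2355}{7373}$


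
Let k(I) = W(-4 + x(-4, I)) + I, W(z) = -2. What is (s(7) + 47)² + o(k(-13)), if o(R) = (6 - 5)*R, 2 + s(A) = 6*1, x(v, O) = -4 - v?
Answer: 2586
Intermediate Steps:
k(I) = -2 + I
s(A) = 4 (s(A) = -2 + 6*1 = -2 + 6 = 4)
o(R) = R (o(R) = 1*R = R)
(s(7) + 47)² + o(k(-13)) = (4 + 47)² + (-2 - 13) = 51² - 15 = 2601 - 15 = 2586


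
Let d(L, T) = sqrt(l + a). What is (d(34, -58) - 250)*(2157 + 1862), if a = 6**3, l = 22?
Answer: -1004750 + 4019*sqrt(238) ≈ -9.4275e+5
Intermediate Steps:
a = 216
d(L, T) = sqrt(238) (d(L, T) = sqrt(22 + 216) = sqrt(238))
(d(34, -58) - 250)*(2157 + 1862) = (sqrt(238) - 250)*(2157 + 1862) = (-250 + sqrt(238))*4019 = -1004750 + 4019*sqrt(238)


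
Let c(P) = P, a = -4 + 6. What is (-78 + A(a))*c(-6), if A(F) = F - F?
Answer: 468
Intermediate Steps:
a = 2
A(F) = 0
(-78 + A(a))*c(-6) = (-78 + 0)*(-6) = -78*(-6) = 468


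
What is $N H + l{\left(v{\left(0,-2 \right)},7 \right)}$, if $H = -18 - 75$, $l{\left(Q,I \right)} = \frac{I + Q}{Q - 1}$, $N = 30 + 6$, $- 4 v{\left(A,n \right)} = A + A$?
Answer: $-3355$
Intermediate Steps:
$v{\left(A,n \right)} = - \frac{A}{2}$ ($v{\left(A,n \right)} = - \frac{A + A}{4} = - \frac{2 A}{4} = - \frac{A}{2}$)
$N = 36$
$l{\left(Q,I \right)} = \frac{I + Q}{-1 + Q}$
$H = -93$
$N H + l{\left(v{\left(0,-2 \right)},7 \right)} = 36 \left(-93\right) + \frac{7 - 0}{-1 - 0} = -3348 + \frac{7 + 0}{-1 + 0} = -3348 + \frac{1}{-1} \cdot 7 = -3348 - 7 = -3355$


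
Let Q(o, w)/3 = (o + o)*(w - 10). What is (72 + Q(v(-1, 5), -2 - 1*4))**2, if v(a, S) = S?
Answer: 166464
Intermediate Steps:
Q(o, w) = 6*o*(-10 + w) (Q(o, w) = 3*((o + o)*(w - 10)) = 3*((2*o)*(-10 + w)) = 3*(2*o*(-10 + w)) = 6*o*(-10 + w))
(72 + Q(v(-1, 5), -2 - 1*4))**2 = (72 + 6*5*(-10 + (-2 - 1*4)))**2 = (72 + 6*5*(-10 + (-2 - 4)))**2 = (72 + 6*5*(-10 - 6))**2 = (72 + 6*5*(-16))**2 = (72 - 480)**2 = (-408)**2 = 166464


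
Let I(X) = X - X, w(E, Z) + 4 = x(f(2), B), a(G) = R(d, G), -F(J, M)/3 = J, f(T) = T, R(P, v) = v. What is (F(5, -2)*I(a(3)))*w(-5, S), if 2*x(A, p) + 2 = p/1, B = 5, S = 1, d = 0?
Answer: 0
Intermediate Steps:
F(J, M) = -3*J
a(G) = G
x(A, p) = -1 + p/2 (x(A, p) = -1 + (p/1)/2 = -1 + (p*1)/2 = -1 + p/2)
w(E, Z) = -5/2 (w(E, Z) = -4 + (-1 + (1/2)*5) = -4 + (-1 + 5/2) = -4 + 3/2 = -5/2)
I(X) = 0
(F(5, -2)*I(a(3)))*w(-5, S) = (-3*5*0)*(-5/2) = -15*0*(-5/2) = 0*(-5/2) = 0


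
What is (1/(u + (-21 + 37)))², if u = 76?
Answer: 1/8464 ≈ 0.00011815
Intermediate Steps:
(1/(u + (-21 + 37)))² = (1/(76 + (-21 + 37)))² = (1/(76 + 16))² = (1/92)² = 1/8464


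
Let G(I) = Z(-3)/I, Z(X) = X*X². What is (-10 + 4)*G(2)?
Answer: 81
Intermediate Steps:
Z(X) = X³
G(I) = -27/I (G(I) = (-3)³/I = -27/I)
(-10 + 4)*G(2) = (-10 + 4)*(-27/2) = -(-162)/2 = -6*(-27/2) = 81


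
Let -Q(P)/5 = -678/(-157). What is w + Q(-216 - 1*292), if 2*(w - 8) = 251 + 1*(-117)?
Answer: 8385/157 ≈ 53.408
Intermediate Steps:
Q(P) = -3390/157 (Q(P) = -(-3390)/(-157) = -(-3390)*(-1)/157 = -5*678/157 = -3390/157)
w = 75 (w = 8 + (251 + 1*(-117))/2 = 8 + (251 - 117)/2 = 8 + (½)*134 = 8 + 67 = 75)
w + Q(-216 - 1*292) = 75 - 3390/157 = 8385/157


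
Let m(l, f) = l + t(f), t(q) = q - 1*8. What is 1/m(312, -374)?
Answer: -1/70 ≈ -0.014286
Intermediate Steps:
t(q) = -8 + q (t(q) = q - 8 = -8 + q)
m(l, f) = -8 + f + l (m(l, f) = l + (-8 + f) = -8 + f + l)
1/m(312, -374) = 1/(-8 - 374 + 312) = 1/(-70) = -1/70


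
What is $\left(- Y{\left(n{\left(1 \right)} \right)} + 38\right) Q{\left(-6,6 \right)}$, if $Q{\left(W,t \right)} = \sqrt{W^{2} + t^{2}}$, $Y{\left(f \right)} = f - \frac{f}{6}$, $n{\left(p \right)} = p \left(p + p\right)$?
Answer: $218 \sqrt{2} \approx 308.3$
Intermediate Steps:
$n{\left(p \right)} = 2 p^{2}$ ($n{\left(p \right)} = p 2 p = 2 p^{2}$)
$Y{\left(f \right)} = \frac{5 f}{6}$ ($Y{\left(f \right)} = f - f \frac{1}{6} = f - \frac{f}{6} = \frac{5 f}{6}$)
$\left(- Y{\left(n{\left(1 \right)} \right)} + 38\right) Q{\left(-6,6 \right)} = \left(- \frac{5 \cdot 2 \cdot 1^{2}}{6} + 38\right) \sqrt{\left(-6\right)^{2} + 6^{2}} = \left(- \frac{5 \cdot 2 \cdot 1}{6} + 38\right) \sqrt{36 + 36} = \left(- \frac{5 \cdot 2}{6} + 38\right) \sqrt{72} = \left(\left(-1\right) \frac{5}{3} + 38\right) 6 \sqrt{2} = \left(- \frac{5}{3} + 38\right) 6 \sqrt{2} = \frac{109 \cdot 6 \sqrt{2}}{3} = 218 \sqrt{2}$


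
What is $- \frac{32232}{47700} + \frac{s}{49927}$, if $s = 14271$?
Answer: $- \frac{77376697}{198459825} \approx -0.38989$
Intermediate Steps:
$- \frac{32232}{47700} + \frac{s}{49927} = - \frac{32232}{47700} + \frac{14271}{49927} = \left(-32232\right) \frac{1}{47700} + 14271 \cdot \frac{1}{49927} = - \frac{2686}{3975} + \frac{14271}{49927} = - \frac{77376697}{198459825}$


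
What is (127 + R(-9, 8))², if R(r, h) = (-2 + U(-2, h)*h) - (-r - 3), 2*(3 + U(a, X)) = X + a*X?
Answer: 3969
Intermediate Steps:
U(a, X) = -3 + X/2 + X*a/2 (U(a, X) = -3 + (X + a*X)/2 = -3 + (X + X*a)/2 = -3 + (X/2 + X*a/2) = -3 + X/2 + X*a/2)
R(r, h) = 1 + r + h*(-3 - h/2) (R(r, h) = (-2 + (-3 + h/2 + (½)*h*(-2))*h) - (-r - 3) = (-2 + (-3 + h/2 - h)*h) - (-3 - r) = (-2 + (-3 - h/2)*h) + (3 + r) = (-2 + h*(-3 - h/2)) + (3 + r) = 1 + r + h*(-3 - h/2))
(127 + R(-9, 8))² = (127 + (1 - 9 - 3*8 - ½*8²))² = (127 + (1 - 9 - 24 - ½*64))² = (127 + (1 - 9 - 24 - 32))² = (127 - 64)² = 63² = 3969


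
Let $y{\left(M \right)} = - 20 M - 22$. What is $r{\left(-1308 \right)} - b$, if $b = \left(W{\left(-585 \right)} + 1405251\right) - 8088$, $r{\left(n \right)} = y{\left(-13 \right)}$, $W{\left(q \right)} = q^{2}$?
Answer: $-1739150$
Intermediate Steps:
$y{\left(M \right)} = -22 - 20 M$
$r{\left(n \right)} = 238$ ($r{\left(n \right)} = -22 - -260 = -22 + 260 = 238$)
$b = 1739388$ ($b = \left(\left(-585\right)^{2} + 1405251\right) - 8088 = \left(342225 + 1405251\right) - 8088 = 1747476 - 8088 = 1739388$)
$r{\left(-1308 \right)} - b = 238 - 1739388 = -1739150$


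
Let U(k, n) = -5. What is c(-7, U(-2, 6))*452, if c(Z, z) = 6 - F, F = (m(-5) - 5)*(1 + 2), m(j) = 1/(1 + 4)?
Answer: 46104/5 ≈ 9220.8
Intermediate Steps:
m(j) = ⅕ (m(j) = 1/5 = ⅕)
F = -72/5 (F = (⅕ - 5)*(1 + 2) = -24/5*3 = -72/5 ≈ -14.400)
c(Z, z) = 102/5 (c(Z, z) = 6 - 1*(-72/5) = 6 + 72/5 = 102/5)
c(-7, U(-2, 6))*452 = (102/5)*452 = 46104/5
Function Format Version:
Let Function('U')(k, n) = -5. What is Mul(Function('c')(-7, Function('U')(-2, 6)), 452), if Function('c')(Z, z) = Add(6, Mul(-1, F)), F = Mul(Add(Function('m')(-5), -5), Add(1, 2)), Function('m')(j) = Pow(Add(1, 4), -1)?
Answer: Rational(46104, 5) ≈ 9220.8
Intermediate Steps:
Function('m')(j) = Rational(1, 5) (Function('m')(j) = Pow(5, -1) = Rational(1, 5))
F = Rational(-72, 5) (F = Mul(Add(Rational(1, 5), -5), Add(1, 2)) = Mul(Rational(-24, 5), 3) = Rational(-72, 5) ≈ -14.400)
Function('c')(Z, z) = Rational(102, 5) (Function('c')(Z, z) = Add(6, Mul(-1, Rational(-72, 5))) = Add(6, Rational(72, 5)) = Rational(102, 5))
Mul(Function('c')(-7, Function('U')(-2, 6)), 452) = Mul(Rational(102, 5), 452) = Rational(46104, 5)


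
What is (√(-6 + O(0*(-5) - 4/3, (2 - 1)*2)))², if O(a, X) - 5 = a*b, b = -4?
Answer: 13/3 ≈ 4.3333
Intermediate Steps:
O(a, X) = 5 - 4*a (O(a, X) = 5 + a*(-4) = 5 - 4*a)
(√(-6 + O(0*(-5) - 4/3, (2 - 1)*2)))² = (√(-6 + (5 - 4*(0*(-5) - 4/3))))² = (√(-6 + (5 - 4*(0 - 4*⅓))))² = (√(-6 + (5 - 4*(0 - 4/3))))² = (√(-6 + (5 - 4*(-4/3))))² = (√(-6 + (5 + 16/3)))² = (√(-6 + 31/3))² = (√(13/3))² = (√39/3)² = 13/3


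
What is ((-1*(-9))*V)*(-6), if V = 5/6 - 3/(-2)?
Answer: -126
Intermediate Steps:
V = 7/3 (V = 5*(1/6) - 3*(-1/2) = 5/6 + 3/2 = 7/3 ≈ 2.3333)
((-1*(-9))*V)*(-6) = (-1*(-9)*(7/3))*(-6) = (9*(7/3))*(-6) = 21*(-6) = -126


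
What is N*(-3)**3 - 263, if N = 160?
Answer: -4583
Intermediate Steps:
N*(-3)**3 - 263 = 160*(-3)**3 - 263 = 160*(-27) - 263 = -4320 - 263 = -4583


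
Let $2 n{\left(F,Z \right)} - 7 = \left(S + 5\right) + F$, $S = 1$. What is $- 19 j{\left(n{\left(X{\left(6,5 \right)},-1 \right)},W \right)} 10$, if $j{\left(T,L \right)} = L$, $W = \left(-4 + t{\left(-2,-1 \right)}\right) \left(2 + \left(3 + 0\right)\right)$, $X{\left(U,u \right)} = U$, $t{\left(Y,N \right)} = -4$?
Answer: $7600$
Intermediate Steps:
$n{\left(F,Z \right)} = \frac{13}{2} + \frac{F}{2}$ ($n{\left(F,Z \right)} = \frac{7}{2} + \frac{\left(1 + 5\right) + F}{2} = \frac{7}{2} + \frac{6 + F}{2} = \frac{7}{2} + \left(3 + \frac{F}{2}\right) = \frac{13}{2} + \frac{F}{2}$)
$W = -40$ ($W = \left(-4 - 4\right) \left(2 + \left(3 + 0\right)\right) = - 8 \left(2 + 3\right) = \left(-8\right) 5 = -40$)
$- 19 j{\left(n{\left(X{\left(6,5 \right)},-1 \right)},W \right)} 10 = \left(-19\right) \left(-40\right) 10 = 760 \cdot 10 = 7600$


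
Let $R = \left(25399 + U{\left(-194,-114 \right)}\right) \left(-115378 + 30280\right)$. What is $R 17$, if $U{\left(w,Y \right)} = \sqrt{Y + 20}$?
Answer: $-36743869734 - 1446666 i \sqrt{94} \approx -3.6744 \cdot 10^{10} - 1.4026 \cdot 10^{7} i$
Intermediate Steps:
$U{\left(w,Y \right)} = \sqrt{20 + Y}$
$R = -2161404102 - 85098 i \sqrt{94}$ ($R = \left(25399 + \sqrt{20 - 114}\right) \left(-115378 + 30280\right) = \left(25399 + \sqrt{-94}\right) \left(-85098\right) = \left(25399 + i \sqrt{94}\right) \left(-85098\right) = -2161404102 - 85098 i \sqrt{94} \approx -2.1614 \cdot 10^{9} - 8.2506 \cdot 10^{5} i$)
$R 17 = \left(-2161404102 - 85098 i \sqrt{94}\right) 17 = -36743869734 - 1446666 i \sqrt{94}$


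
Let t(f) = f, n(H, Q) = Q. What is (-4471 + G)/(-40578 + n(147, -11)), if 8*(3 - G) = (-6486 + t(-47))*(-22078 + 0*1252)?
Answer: 72135659/162356 ≈ 444.31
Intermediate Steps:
G = -72117775/4 (G = 3 - (-6486 - 47)*(-22078 + 0*1252)/8 = 3 - (-6533)*(-22078 + 0)/8 = 3 - (-6533)*(-22078)/8 = 3 - ⅛*144235574 = 3 - 72117787/4 = -72117775/4 ≈ -1.8029e+7)
(-4471 + G)/(-40578 + n(147, -11)) = (-4471 - 72117775/4)/(-40578 - 11) = -72135659/4/(-40589) = -72135659/4*(-1/40589) = 72135659/162356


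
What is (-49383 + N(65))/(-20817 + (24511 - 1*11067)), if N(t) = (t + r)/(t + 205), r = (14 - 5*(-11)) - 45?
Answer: 13333321/1990710 ≈ 6.6978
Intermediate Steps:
r = 24 (r = (14 + 55) - 45 = 69 - 45 = 24)
N(t) = (24 + t)/(205 + t) (N(t) = (t + 24)/(t + 205) = (24 + t)/(205 + t))
(-49383 + N(65))/(-20817 + (24511 - 1*11067)) = (-49383 + (24 + 65)/(205 + 65))/(-20817 + (24511 - 1*11067)) = (-49383 + 89/270)/(-20817 + (24511 - 11067)) = (-49383 + (1/270)*89)/(-20817 + 13444) = (-49383 + 89/270)/(-7373) = -13333321/270*(-1/7373) = 13333321/1990710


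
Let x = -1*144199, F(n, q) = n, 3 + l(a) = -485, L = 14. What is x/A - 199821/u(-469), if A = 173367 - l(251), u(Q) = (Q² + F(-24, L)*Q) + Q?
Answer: -2061015479/1215657380 ≈ -1.6954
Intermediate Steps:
l(a) = -488 (l(a) = -3 - 485 = -488)
u(Q) = Q² - 23*Q (u(Q) = (Q² - 24*Q) + Q = Q² - 23*Q)
x = -144199
A = 173855 (A = 173367 - 1*(-488) = 173367 + 488 = 173855)
x/A - 199821/u(-469) = -144199/173855 - 199821*(-1/(469*(-23 - 469))) = -144199*1/173855 - 199821/((-469*(-492))) = -13109/15805 - 199821/230748 = -13109/15805 - 199821*1/230748 = -13109/15805 - 66607/76916 = -2061015479/1215657380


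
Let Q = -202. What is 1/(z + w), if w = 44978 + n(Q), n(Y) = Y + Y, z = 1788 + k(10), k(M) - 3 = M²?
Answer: 1/46465 ≈ 2.1522e-5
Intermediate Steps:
k(M) = 3 + M²
z = 1891 (z = 1788 + (3 + 10²) = 1788 + (3 + 100) = 1788 + 103 = 1891)
n(Y) = 2*Y
w = 44574 (w = 44978 + 2*(-202) = 44978 - 404 = 44574)
1/(z + w) = 1/(1891 + 44574) = 1/46465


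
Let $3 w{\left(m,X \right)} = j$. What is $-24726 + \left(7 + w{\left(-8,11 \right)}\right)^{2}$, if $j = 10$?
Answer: $- \frac{221573}{9} \approx -24619.0$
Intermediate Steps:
$w{\left(m,X \right)} = \frac{10}{3}$ ($w{\left(m,X \right)} = \frac{1}{3} \cdot 10 = \frac{10}{3}$)
$-24726 + \left(7 + w{\left(-8,11 \right)}\right)^{2} = -24726 + \left(7 + \frac{10}{3}\right)^{2} = -24726 + \left(\frac{31}{3}\right)^{2} = -24726 + \frac{961}{9} = - \frac{221573}{9}$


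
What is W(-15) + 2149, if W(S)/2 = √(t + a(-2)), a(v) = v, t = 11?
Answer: 2155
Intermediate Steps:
W(S) = 6 (W(S) = 2*√(11 - 2) = 2*√9 = 2*3 = 6)
W(-15) + 2149 = 6 + 2149 = 2155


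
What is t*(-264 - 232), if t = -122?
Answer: 60512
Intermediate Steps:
t*(-264 - 232) = -122*(-264 - 232) = -122*(-496) = 60512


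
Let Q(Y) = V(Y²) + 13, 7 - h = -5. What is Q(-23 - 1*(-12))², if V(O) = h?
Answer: 625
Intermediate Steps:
h = 12 (h = 7 - 1*(-5) = 7 + 5 = 12)
V(O) = 12
Q(Y) = 25 (Q(Y) = 12 + 13 = 25)
Q(-23 - 1*(-12))² = 25² = 625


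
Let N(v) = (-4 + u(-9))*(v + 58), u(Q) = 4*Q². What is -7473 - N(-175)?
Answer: 29967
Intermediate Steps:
N(v) = 18560 + 320*v (N(v) = (-4 + 4*(-9)²)*(v + 58) = (-4 + 4*81)*(58 + v) = (-4 + 324)*(58 + v) = 320*(58 + v) = 18560 + 320*v)
-7473 - N(-175) = -7473 - (18560 + 320*(-175)) = -7473 - (18560 - 56000) = -7473 - 1*(-37440) = -7473 + 37440 = 29967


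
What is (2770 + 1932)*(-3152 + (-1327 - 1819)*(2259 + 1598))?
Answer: -57069462348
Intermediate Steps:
(2770 + 1932)*(-3152 + (-1327 - 1819)*(2259 + 1598)) = 4702*(-3152 - 3146*3857) = 4702*(-3152 - 12134122) = 4702*(-12137274) = -57069462348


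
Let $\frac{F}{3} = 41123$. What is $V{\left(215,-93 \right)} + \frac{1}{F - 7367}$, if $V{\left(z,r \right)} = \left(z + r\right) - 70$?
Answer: $\frac{6032105}{116002} \approx 52.0$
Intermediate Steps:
$F = 123369$ ($F = 3 \cdot 41123 = 123369$)
$V{\left(z,r \right)} = -70 + r + z$ ($V{\left(z,r \right)} = \left(r + z\right) - 70 = -70 + r + z$)
$V{\left(215,-93 \right)} + \frac{1}{F - 7367} = \left(-70 - 93 + 215\right) + \frac{1}{123369 - 7367} = 52 + \frac{1}{116002} = \frac{6032105}{116002}$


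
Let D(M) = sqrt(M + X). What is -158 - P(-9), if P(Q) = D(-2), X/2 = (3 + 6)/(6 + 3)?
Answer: -158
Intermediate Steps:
X = 2 (X = 2*((3 + 6)/(6 + 3)) = 2*(9/9) = 2*(9*(1/9)) = 2*1 = 2)
D(M) = sqrt(2 + M) (D(M) = sqrt(M + 2) = sqrt(2 + M))
P(Q) = 0 (P(Q) = sqrt(2 - 2) = sqrt(0) = 0)
-158 - P(-9) = -158 - 1*0 = -158 + 0 = -158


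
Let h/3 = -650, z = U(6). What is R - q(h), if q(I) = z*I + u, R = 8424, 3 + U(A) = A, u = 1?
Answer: 14273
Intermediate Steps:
U(A) = -3 + A
z = 3 (z = -3 + 6 = 3)
h = -1950 (h = 3*(-650) = -1950)
q(I) = 1 + 3*I (q(I) = 3*I + 1 = 1 + 3*I)
R - q(h) = 8424 - (1 + 3*(-1950)) = 8424 - (1 - 5850) = 8424 - 1*(-5849) = 8424 + 5849 = 14273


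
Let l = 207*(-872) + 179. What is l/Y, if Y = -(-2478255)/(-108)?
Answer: 1298340/165217 ≈ 7.8584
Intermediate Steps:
Y = -826085/36 (Y = -(-2478255)*(-1)/108 = -38127*65/108 = -826085/36 ≈ -22947.)
l = -180325 (l = -180504 + 179 = -180325)
l/Y = -180325/(-826085/36) = -180325*(-36/826085) = 1298340/165217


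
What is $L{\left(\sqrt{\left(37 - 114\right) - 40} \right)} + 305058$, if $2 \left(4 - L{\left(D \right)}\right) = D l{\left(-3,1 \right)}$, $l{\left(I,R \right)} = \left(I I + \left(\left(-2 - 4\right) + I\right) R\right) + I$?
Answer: $305062 + \frac{9 i \sqrt{13}}{2} \approx 3.0506 \cdot 10^{5} + 16.225 i$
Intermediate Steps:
$l{\left(I,R \right)} = I + I^{2} + R \left(-6 + I\right)$ ($l{\left(I,R \right)} = \left(I^{2} + \left(-6 + I\right) R\right) + I = \left(I^{2} + R \left(-6 + I\right)\right) + I = I + I^{2} + R \left(-6 + I\right)$)
$L{\left(D \right)} = 4 + \frac{3 D}{2}$ ($L{\left(D \right)} = 4 - \frac{D \left(-3 + \left(-3\right)^{2} - 6 - 3\right)}{2} = 4 - \frac{D \left(-3 + 9 - 6 - 3\right)}{2} = 4 - \frac{D \left(-3\right)}{2} = 4 - \frac{\left(-3\right) D}{2} = 4 + \frac{3 D}{2}$)
$L{\left(\sqrt{\left(37 - 114\right) - 40} \right)} + 305058 = \left(4 + \frac{3 \sqrt{\left(37 - 114\right) - 40}}{2}\right) + 305058 = \left(4 + \frac{3 \sqrt{-77 - 40}}{2}\right) + 305058 = \left(4 + \frac{3 \sqrt{-117}}{2}\right) + 305058 = \left(4 + \frac{3 \cdot 3 i \sqrt{13}}{2}\right) + 305058 = \left(4 + \frac{9 i \sqrt{13}}{2}\right) + 305058 = 305062 + \frac{9 i \sqrt{13}}{2}$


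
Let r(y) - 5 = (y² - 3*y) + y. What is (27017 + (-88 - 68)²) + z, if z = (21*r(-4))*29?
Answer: 69014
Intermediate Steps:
r(y) = 5 + y² - 2*y (r(y) = 5 + ((y² - 3*y) + y) = 5 + (y² - 2*y) = 5 + y² - 2*y)
z = 17661 (z = (21*(5 + (-4)² - 2*(-4)))*29 = (21*(5 + 16 + 8))*29 = (21*29)*29 = 609*29 = 17661)
(27017 + (-88 - 68)²) + z = (27017 + (-88 - 68)²) + 17661 = (27017 + (-156)²) + 17661 = (27017 + 24336) + 17661 = 51353 + 17661 = 69014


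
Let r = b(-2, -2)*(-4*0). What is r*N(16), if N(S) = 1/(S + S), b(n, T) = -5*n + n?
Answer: 0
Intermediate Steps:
b(n, T) = -4*n
N(S) = 1/(2*S)
r = 0 (r = (-4*(-2))*(-4*0) = 8*0 = 0)
r*N(16) = 0*((1/2)/16) = 0*((1/2)*(1/16)) = 0*(1/32) = 0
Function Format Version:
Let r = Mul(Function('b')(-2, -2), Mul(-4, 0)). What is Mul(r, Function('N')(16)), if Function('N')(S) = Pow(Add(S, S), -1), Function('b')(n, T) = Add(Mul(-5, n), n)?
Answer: 0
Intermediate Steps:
Function('b')(n, T) = Mul(-4, n)
Function('N')(S) = Mul(Rational(1, 2), Pow(S, -1)) (Function('N')(S) = Pow(Mul(2, S), -1) = Mul(Rational(1, 2), Pow(S, -1)))
r = 0 (r = Mul(Mul(-4, -2), Mul(-4, 0)) = Mul(8, 0) = 0)
Mul(r, Function('N')(16)) = Mul(0, Mul(Rational(1, 2), Pow(16, -1))) = Mul(0, Mul(Rational(1, 2), Rational(1, 16))) = Mul(0, Rational(1, 32)) = 0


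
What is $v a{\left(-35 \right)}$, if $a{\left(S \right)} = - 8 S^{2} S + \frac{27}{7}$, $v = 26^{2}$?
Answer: $\frac{1623094252}{7} \approx 2.3187 \cdot 10^{8}$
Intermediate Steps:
$v = 676$
$a{\left(S \right)} = \frac{27}{7} - 8 S^{3}$ ($a{\left(S \right)} = - 8 S^{3} + 27 \cdot \frac{1}{7} = - 8 S^{3} + \frac{27}{7} = \frac{27}{7} - 8 S^{3}$)
$v a{\left(-35 \right)} = 676 \left(\frac{27}{7} - 8 \left(-35\right)^{3}\right) = 676 \left(\frac{27}{7} - -343000\right) = 676 \left(\frac{27}{7} + 343000\right) = 676 \cdot \frac{2401027}{7} = \frac{1623094252}{7}$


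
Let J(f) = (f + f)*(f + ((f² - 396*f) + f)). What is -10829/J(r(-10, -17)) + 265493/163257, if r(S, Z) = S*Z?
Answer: 28900494787/17762361600 ≈ 1.6271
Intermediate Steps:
J(f) = 2*f*(f² - 394*f) (J(f) = (2*f)*(f + (f² - 395*f)) = (2*f)*(f² - 394*f) = 2*f*(f² - 394*f))
-10829/J(r(-10, -17)) + 265493/163257 = -10829*1/(57800*(-394 - 10*(-17))) + 265493/163257 = -10829*1/(57800*(-394 + 170)) + 265493*(1/163257) = -10829/(2*28900*(-224)) + 265493/163257 = -10829/(-12947200) + 265493/163257 = -10829*(-1/12947200) + 265493/163257 = 91/108800 + 265493/163257 = 28900494787/17762361600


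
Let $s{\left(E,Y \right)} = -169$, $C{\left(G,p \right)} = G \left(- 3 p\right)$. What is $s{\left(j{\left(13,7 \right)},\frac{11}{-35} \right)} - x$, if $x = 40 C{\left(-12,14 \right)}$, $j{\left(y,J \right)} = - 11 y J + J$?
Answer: $-20329$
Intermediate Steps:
$j{\left(y,J \right)} = J - 11 J y$ ($j{\left(y,J \right)} = - 11 J y + J = J - 11 J y$)
$C{\left(G,p \right)} = - 3 G p$
$x = 20160$ ($x = 40 \left(\left(-3\right) \left(-12\right) 14\right) = 40 \cdot 504 = 20160$)
$s{\left(j{\left(13,7 \right)},\frac{11}{-35} \right)} - x = -169 - 20160 = -20329$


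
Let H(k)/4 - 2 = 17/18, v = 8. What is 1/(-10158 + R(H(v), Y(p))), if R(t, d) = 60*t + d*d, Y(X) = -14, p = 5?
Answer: -3/27766 ≈ -0.00010805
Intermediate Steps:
H(k) = 106/9 (H(k) = 8 + 4*(17/18) = 8 + 34/9 = 106/9)
R(t, d) = d² + 60*t (R(t, d) = 60*t + d² = d² + 60*t)
1/(-10158 + R(H(v), Y(p))) = 1/(-10158 + ((-14)² + 60*(106/9))) = 1/(-10158 + (196 + 2120/3)) = 1/(-10158 + 2708/3) = 1/(-27766/3) = -3/27766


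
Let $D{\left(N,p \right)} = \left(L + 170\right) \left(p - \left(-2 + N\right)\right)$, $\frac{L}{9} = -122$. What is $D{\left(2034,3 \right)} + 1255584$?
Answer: $3138496$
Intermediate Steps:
$L = -1098$ ($L = 9 \left(-122\right) = -1098$)
$D{\left(N,p \right)} = -1856 - 928 p + 928 N$ ($D{\left(N,p \right)} = \left(-1098 + 170\right) \left(p - \left(-2 + N\right)\right) = - 928 \left(p - \left(-2 + N\right)\right) = - 928 \left(2 + p - N\right) = -1856 - 928 p + 928 N$)
$D{\left(2034,3 \right)} + 1255584 = \left(-1856 - 2784 + 928 \cdot 2034\right) + 1255584 = \left(-1856 - 2784 + 1887552\right) + 1255584 = 1882912 + 1255584 = 3138496$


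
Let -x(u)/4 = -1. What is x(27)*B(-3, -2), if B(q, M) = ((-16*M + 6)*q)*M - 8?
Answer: 880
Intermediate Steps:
x(u) = 4 (x(u) = -4*(-1) = 4)
B(q, M) = -8 + M*q*(6 - 16*M) (B(q, M) = ((6 - 16*M)*q)*M - 8 = (q*(6 - 16*M))*M - 8 = M*q*(6 - 16*M) - 8 = -8 + M*q*(6 - 16*M))
x(27)*B(-3, -2) = 4*(-8 - 16*(-3)*(-2)² + 6*(-2)*(-3)) = 4*(-8 - 16*(-3)*4 + 36) = 4*(-8 + 192 + 36) = 4*220 = 880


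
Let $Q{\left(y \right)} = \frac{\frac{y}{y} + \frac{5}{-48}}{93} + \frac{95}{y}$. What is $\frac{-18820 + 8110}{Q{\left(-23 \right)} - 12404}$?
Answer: $\frac{1099617120}{1273966579} \approx 0.86314$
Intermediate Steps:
$Q{\left(y \right)} = \frac{43}{4464} + \frac{95}{y}$ ($Q{\left(y \right)} = \left(1 + 5 \left(- \frac{1}{48}\right)\right) \frac{1}{93} + \frac{95}{y} = \left(1 - \frac{5}{48}\right) \frac{1}{93} + \frac{95}{y} = \frac{43}{48} \cdot \frac{1}{93} + \frac{95}{y} = \frac{43}{4464} + \frac{95}{y}$)
$\frac{-18820 + 8110}{Q{\left(-23 \right)} - 12404} = \frac{-18820 + 8110}{\left(\frac{43}{4464} + \frac{95}{-23}\right) - 12404} = - \frac{10710}{\left(\frac{43}{4464} + 95 \left(- \frac{1}{23}\right)\right) - 12404} = - \frac{10710}{\left(\frac{43}{4464} - \frac{95}{23}\right) - 12404} = - \frac{10710}{- \frac{423091}{102672} - 12404} = - \frac{10710}{- \frac{1273966579}{102672}} = \left(-10710\right) \left(- \frac{102672}{1273966579}\right) = \frac{1099617120}{1273966579}$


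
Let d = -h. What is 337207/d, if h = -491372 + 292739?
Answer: 337207/198633 ≈ 1.6976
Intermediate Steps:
h = -198633
d = 198633 (d = -1*(-198633) = 198633)
337207/d = 337207/198633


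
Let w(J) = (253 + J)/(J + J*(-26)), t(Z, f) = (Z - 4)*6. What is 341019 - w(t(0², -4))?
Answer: 204611171/600 ≈ 3.4102e+5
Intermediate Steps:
t(Z, f) = -24 + 6*Z (t(Z, f) = (-4 + Z)*6 = -24 + 6*Z)
w(J) = -(253 + J)/(25*J) (w(J) = (253 + J)/(J - 26*J) = (253 + J)/((-25*J)) = (253 + J)*(-1/(25*J)) = -(253 + J)/(25*J))
341019 - w(t(0², -4)) = 341019 - (-253 - (-24 + 6*0²))/(25*(-24 + 6*0²)) = 341019 - (-253 - (-24 + 6*0))/(25*(-24 + 6*0)) = 341019 - (-253 - (-24 + 0))/(25*(-24 + 0)) = 341019 - (-253 - 1*(-24))/(25*(-24)) = 341019 - (-1)*(-253 + 24)/(25*24) = 341019 - (-1)*(-229)/(25*24) = 341019 - 1*229/600 = 341019 - 229/600 = 204611171/600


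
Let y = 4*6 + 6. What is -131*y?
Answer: -3930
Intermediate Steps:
y = 30 (y = 24 + 6 = 30)
-131*y = -131*30 = -3930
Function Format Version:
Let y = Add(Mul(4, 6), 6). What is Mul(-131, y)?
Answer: -3930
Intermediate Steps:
y = 30 (y = Add(24, 6) = 30)
Mul(-131, y) = Mul(-131, 30) = -3930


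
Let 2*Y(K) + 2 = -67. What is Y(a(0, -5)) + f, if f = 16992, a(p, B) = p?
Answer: 33915/2 ≈ 16958.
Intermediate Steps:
Y(K) = -69/2 (Y(K) = -1 + (1/2)*(-67) = -1 - 67/2 = -69/2)
Y(a(0, -5)) + f = -69/2 + 16992 = 33915/2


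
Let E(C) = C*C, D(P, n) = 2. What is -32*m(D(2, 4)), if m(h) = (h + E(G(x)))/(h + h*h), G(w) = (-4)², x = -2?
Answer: -1376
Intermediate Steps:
G(w) = 16
E(C) = C²
m(h) = (256 + h)/(h + h²) (m(h) = (h + 16²)/(h + h*h) = (h + 256)/(h + h²) = (256 + h)/(h + h²))
-32*m(D(2, 4)) = -32*(256 + 2)/(2*(1 + 2)) = -16*258/3 = -32*43 = -1376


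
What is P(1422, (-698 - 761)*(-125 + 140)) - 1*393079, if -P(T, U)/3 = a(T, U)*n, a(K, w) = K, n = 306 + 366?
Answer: -3259831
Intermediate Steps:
n = 672
P(T, U) = -2016*T (P(T, U) = -3*T*672 = -2016*T)
P(1422, (-698 - 761)*(-125 + 140)) - 1*393079 = -2016*1422 - 1*393079 = -2866752 - 393079 = -3259831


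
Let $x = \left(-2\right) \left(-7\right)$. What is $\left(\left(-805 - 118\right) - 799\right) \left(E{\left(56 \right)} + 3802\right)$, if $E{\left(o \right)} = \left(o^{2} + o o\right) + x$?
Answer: $-17371536$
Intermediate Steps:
$x = 14$
$E{\left(o \right)} = 14 + 2 o^{2}$ ($E{\left(o \right)} = \left(o^{2} + o o\right) + 14 = \left(o^{2} + o^{2}\right) + 14 = 2 o^{2} + 14 = 14 + 2 o^{2}$)
$\left(\left(-805 - 118\right) - 799\right) \left(E{\left(56 \right)} + 3802\right) = \left(\left(-805 - 118\right) - 799\right) \left(\left(14 + 2 \cdot 56^{2}\right) + 3802\right) = \left(\left(-805 - 118\right) - 799\right) \left(\left(14 + 2 \cdot 3136\right) + 3802\right) = \left(-923 - 799\right) \left(\left(14 + 6272\right) + 3802\right) = - 1722 \left(6286 + 3802\right) = \left(-1722\right) 10088 = -17371536$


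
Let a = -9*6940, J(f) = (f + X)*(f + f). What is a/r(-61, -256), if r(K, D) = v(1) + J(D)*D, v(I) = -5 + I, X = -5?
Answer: 15615/8552449 ≈ 0.0018258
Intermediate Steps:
J(f) = 2*f*(-5 + f) (J(f) = (f - 5)*(f + f) = (-5 + f)*(2*f) = 2*f*(-5 + f))
a = -62460
r(K, D) = -4 + 2*D²*(-5 + D) (r(K, D) = (-5 + 1) + (2*D*(-5 + D))*D = -4 + 2*D²*(-5 + D))
a/r(-61, -256) = -62460/(-4 + 2*(-256)²*(-5 - 256)) = -62460/(-4 + 2*65536*(-261)) = -62460/(-4 - 34209792) = -62460/(-34209796) = -62460*(-1/34209796) = 15615/8552449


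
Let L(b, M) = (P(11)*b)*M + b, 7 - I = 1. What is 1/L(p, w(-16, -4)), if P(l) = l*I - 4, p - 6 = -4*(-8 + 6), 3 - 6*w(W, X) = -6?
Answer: 1/1316 ≈ 0.00075988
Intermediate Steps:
I = 6 (I = 7 - 1*1 = 7 - 1 = 6)
w(W, X) = 3/2 (w(W, X) = 1/2 - 1/6*(-6) = 1/2 + 1 = 3/2)
p = 14 (p = 6 - 4*(-8 + 6) = 6 - 4*(-2) = 6 + 8 = 14)
P(l) = -4 + 6*l (P(l) = l*6 - 4 = 6*l - 4 = -4 + 6*l)
L(b, M) = b + 62*M*b (L(b, M) = ((-4 + 6*11)*b)*M + b = ((-4 + 66)*b)*M + b = (62*b)*M + b = 62*M*b + b = b + 62*M*b)
1/L(p, w(-16, -4)) = 1/(14*(1 + 62*(3/2))) = 1/(14*(1 + 93)) = 1/(14*94) = 1/1316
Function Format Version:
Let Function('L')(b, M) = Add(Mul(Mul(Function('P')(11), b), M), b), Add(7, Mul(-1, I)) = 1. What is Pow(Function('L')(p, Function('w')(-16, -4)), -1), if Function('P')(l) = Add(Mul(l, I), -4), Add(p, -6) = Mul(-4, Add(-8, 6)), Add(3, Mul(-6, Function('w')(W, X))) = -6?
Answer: Rational(1, 1316) ≈ 0.00075988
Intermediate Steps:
I = 6 (I = Add(7, Mul(-1, 1)) = Add(7, -1) = 6)
Function('w')(W, X) = Rational(3, 2) (Function('w')(W, X) = Add(Rational(1, 2), Mul(Rational(-1, 6), -6)) = Add(Rational(1, 2), 1) = Rational(3, 2))
p = 14 (p = Add(6, Mul(-4, Add(-8, 6))) = Add(6, Mul(-4, -2)) = Add(6, 8) = 14)
Function('P')(l) = Add(-4, Mul(6, l)) (Function('P')(l) = Add(Mul(l, 6), -4) = Add(Mul(6, l), -4) = Add(-4, Mul(6, l)))
Function('L')(b, M) = Add(b, Mul(62, M, b)) (Function('L')(b, M) = Add(Mul(Mul(Add(-4, Mul(6, 11)), b), M), b) = Add(Mul(Mul(Add(-4, 66), b), M), b) = Add(Mul(Mul(62, b), M), b) = Add(Mul(62, M, b), b) = Add(b, Mul(62, M, b)))
Pow(Function('L')(p, Function('w')(-16, -4)), -1) = Pow(Mul(14, Add(1, Mul(62, Rational(3, 2)))), -1) = Pow(Mul(14, Add(1, 93)), -1) = Pow(Mul(14, 94), -1) = Pow(1316, -1) = Rational(1, 1316)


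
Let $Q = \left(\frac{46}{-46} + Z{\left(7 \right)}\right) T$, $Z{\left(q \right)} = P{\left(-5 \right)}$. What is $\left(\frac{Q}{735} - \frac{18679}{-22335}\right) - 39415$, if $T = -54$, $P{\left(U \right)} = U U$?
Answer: $- \frac{43137381698}{1094415} \approx -39416.0$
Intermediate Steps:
$P{\left(U \right)} = U^{2}$
$Z{\left(q \right)} = 25$ ($Z{\left(q \right)} = \left(-5\right)^{2} = 25$)
$Q = -1296$ ($Q = \left(\frac{46}{-46} + 25\right) \left(-54\right) = \left(46 \left(- \frac{1}{46}\right) + 25\right) \left(-54\right) = \left(-1 + 25\right) \left(-54\right) = 24 \left(-54\right) = -1296$)
$\left(\frac{Q}{735} - \frac{18679}{-22335}\right) - 39415 = \left(- \frac{1296}{735} - \frac{18679}{-22335}\right) - 39415 = \left(\left(-1296\right) \frac{1}{735} - - \frac{18679}{22335}\right) - 39415 = \left(- \frac{432}{245} + \frac{18679}{22335}\right) - 39415 = - \frac{1014473}{1094415} - 39415 = - \frac{43137381698}{1094415}$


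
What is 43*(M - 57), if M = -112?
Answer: -7267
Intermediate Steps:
43*(M - 57) = 43*(-112 - 57) = 43*(-169) = -7267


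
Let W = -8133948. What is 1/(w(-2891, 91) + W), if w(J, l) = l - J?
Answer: -1/8130966 ≈ -1.2299e-7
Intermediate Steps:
1/(w(-2891, 91) + W) = 1/((91 - 1*(-2891)) - 8133948) = 1/((91 + 2891) - 8133948) = 1/(2982 - 8133948) = 1/(-8130966) = -1/8130966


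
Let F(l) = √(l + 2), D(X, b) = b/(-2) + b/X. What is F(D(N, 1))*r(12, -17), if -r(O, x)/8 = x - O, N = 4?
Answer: 116*√7 ≈ 306.91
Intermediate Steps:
r(O, x) = -8*x + 8*O (r(O, x) = -8*(x - O) = -8*x + 8*O)
D(X, b) = -b/2 + b/X (D(X, b) = b*(-½) + b/X = -b/2 + b/X)
F(l) = √(2 + l)
F(D(N, 1))*r(12, -17) = √(2 + (-½*1 + 1/4))*(-8*(-17) + 8*12) = √(2 + (-½ + 1*(¼)))*(136 + 96) = √(2 + (-½ + ¼))*232 = √(2 - ¼)*232 = √(7/4)*232 = (√7/2)*232 = 116*√7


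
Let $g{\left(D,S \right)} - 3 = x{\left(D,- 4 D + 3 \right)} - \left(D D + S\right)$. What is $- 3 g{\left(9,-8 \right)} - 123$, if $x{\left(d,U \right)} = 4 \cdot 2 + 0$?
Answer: $63$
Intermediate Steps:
$x{\left(d,U \right)} = 8$ ($x{\left(d,U \right)} = 8 + 0 = 8$)
$g{\left(D,S \right)} = 11 - S - D^{2}$ ($g{\left(D,S \right)} = 3 - \left(-8 + S + D D\right) = 3 - \left(-8 + S + D^{2}\right) = 11 - S - D^{2}$)
$- 3 g{\left(9,-8 \right)} - 123 = - 3 \left(11 - -8 - 9^{2}\right) - 123 = - 3 \left(11 + 8 - 81\right) - 123 = \left(-3\right) \left(-62\right) - 123 = 186 - 123 = 63$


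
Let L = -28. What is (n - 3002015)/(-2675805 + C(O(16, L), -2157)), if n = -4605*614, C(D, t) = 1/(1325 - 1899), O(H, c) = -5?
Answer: 3346124390/1535912071 ≈ 2.1786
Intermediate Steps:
C(D, t) = -1/574 (C(D, t) = 1/(-574) = -1/574)
n = -2827470
(n - 3002015)/(-2675805 + C(O(16, L), -2157)) = (-2827470 - 3002015)/(-2675805 - 1/574) = -5829485/(-1535912071/574) = -5829485*(-574/1535912071) = 3346124390/1535912071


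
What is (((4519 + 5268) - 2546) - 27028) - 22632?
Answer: -42419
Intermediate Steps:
(((4519 + 5268) - 2546) - 27028) - 22632 = ((9787 - 2546) - 27028) - 22632 = (7241 - 27028) - 22632 = -19787 - 22632 = -42419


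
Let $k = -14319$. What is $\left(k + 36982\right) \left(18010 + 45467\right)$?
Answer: $1438579251$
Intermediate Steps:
$\left(k + 36982\right) \left(18010 + 45467\right) = \left(-14319 + 36982\right) \left(18010 + 45467\right) = 22663 \cdot 63477 = 1438579251$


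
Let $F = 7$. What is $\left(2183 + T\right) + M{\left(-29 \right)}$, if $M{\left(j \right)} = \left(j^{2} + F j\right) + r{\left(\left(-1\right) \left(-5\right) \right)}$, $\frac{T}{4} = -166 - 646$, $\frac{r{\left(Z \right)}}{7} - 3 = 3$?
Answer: $-385$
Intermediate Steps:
$r{\left(Z \right)} = 42$ ($r{\left(Z \right)} = 21 + 7 \cdot 3 = 21 + 21 = 42$)
$T = -3248$ ($T = 4 \left(-166 - 646\right) = 4 \left(-812\right) = -3248$)
$M{\left(j \right)} = 42 + j^{2} + 7 j$ ($M{\left(j \right)} = \left(j^{2} + 7 j\right) + 42 = 42 + j^{2} + 7 j$)
$\left(2183 + T\right) + M{\left(-29 \right)} = \left(2183 - 3248\right) + \left(42 + \left(-29\right)^{2} + 7 \left(-29\right)\right) = -1065 + \left(42 + 841 - 203\right) = -1065 + 680 = -385$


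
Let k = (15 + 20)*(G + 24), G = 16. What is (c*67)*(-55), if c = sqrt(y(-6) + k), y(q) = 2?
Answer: -3685*sqrt(1402) ≈ -1.3798e+5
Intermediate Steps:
k = 1400 (k = (15 + 20)*(16 + 24) = 35*40 = 1400)
c = sqrt(1402) (c = sqrt(2 + 1400) = sqrt(1402) ≈ 37.443)
(c*67)*(-55) = (sqrt(1402)*67)*(-55) = (67*sqrt(1402))*(-55) = -3685*sqrt(1402)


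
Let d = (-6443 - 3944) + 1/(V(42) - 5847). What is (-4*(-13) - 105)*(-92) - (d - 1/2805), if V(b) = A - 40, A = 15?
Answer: 251396271157/16470960 ≈ 15263.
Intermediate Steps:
V(b) = -25 (V(b) = 15 - 40 = -25)
d = -60992465/5872 (d = (-6443 - 3944) + 1/(-25 - 5847) = -10387 + 1/(-5872) = -10387 - 1/5872 = -60992465/5872 ≈ -10387.)
(-4*(-13) - 105)*(-92) - (d - 1/2805) = (-4*(-13) - 105)*(-92) - (-60992465/5872 - 1/2805) = (52 - 105)*(-92) - (-60992465/5872 - 1*1/2805) = -53*(-92) - (-60992465/5872 - 1/2805) = 4876 - 1*(-171083870197/16470960) = 4876 + 171083870197/16470960 = 251396271157/16470960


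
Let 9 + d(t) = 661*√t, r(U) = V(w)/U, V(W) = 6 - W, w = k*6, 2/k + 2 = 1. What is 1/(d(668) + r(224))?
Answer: 111888/3661131334031 + 16583168*√167/3661131334031 ≈ 5.8565e-5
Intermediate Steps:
k = -2 (k = 2/(-2 + 1) = 2/(-1) = 2*(-1) = -2)
w = -12 (w = -2*6 = -12)
r(U) = 18/U (r(U) = (6 - 1*(-12))/U = (6 + 12)/U = 18/U)
d(t) = -9 + 661*√t
1/(d(668) + r(224)) = 1/((-9 + 661*√668) + 18/224) = 1/((-9 + 661*(2*√167)) + 18*(1/224)) = 1/((-9 + 1322*√167) + 9/112) = 1/(-999/112 + 1322*√167)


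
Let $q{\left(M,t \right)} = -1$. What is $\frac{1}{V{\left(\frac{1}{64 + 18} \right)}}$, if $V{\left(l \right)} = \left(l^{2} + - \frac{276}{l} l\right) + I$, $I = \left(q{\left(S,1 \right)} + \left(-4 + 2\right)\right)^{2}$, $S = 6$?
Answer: $- \frac{6724}{1795307} \approx -0.0037453$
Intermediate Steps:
$I = 9$ ($I = \left(-1 + \left(-4 + 2\right)\right)^{2} = \left(-1 - 2\right)^{2} = \left(-3\right)^{2} = 9$)
$V{\left(l \right)} = -267 + l^{2}$ ($V{\left(l \right)} = \left(l^{2} + - \frac{276}{l} l\right) + 9 = \left(l^{2} - 276\right) + 9 = \left(-276 + l^{2}\right) + 9 = -267 + l^{2}$)
$\frac{1}{V{\left(\frac{1}{64 + 18} \right)}} = \frac{1}{-267 + \left(\frac{1}{64 + 18}\right)^{2}} = \frac{1}{-267 + \left(\frac{1}{82}\right)^{2}} = \frac{1}{-267 + \frac{1}{6724}} = \frac{1}{- \frac{1795307}{6724}} = - \frac{6724}{1795307}$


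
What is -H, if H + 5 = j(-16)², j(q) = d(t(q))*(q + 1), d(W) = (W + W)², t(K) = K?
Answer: -235929595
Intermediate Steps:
d(W) = 4*W² (d(W) = (2*W)² = 4*W²)
j(q) = 4*q²*(1 + q) (j(q) = (4*q²)*(q + 1) = (4*q²)*(1 + q) = 4*q²*(1 + q))
H = 235929595 (H = -5 + (4*(-16)²*(1 - 16))² = -5 + (4*256*(-15))² = -5 + (-15360)² = -5 + 235929600 = 235929595)
-H = -1*235929595 = -235929595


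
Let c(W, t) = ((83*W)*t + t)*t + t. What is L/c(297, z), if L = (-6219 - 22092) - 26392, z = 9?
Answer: -54703/1996821 ≈ -0.027395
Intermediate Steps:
c(W, t) = t + t*(t + 83*W*t) (c(W, t) = (83*W*t + t)*t + t = (t + 83*W*t)*t + t = t*(t + 83*W*t) + t = t + t*(t + 83*W*t))
L = -54703 (L = -28311 - 26392 = -54703)
L/c(297, z) = -54703*1/(9*(1 + 9 + 83*297*9)) = -54703*1/(9*(1 + 9 + 221859)) = -54703/(9*221869) = -54703/1996821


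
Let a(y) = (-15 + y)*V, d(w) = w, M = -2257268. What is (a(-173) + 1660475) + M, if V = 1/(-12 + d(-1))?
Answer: -7758121/13 ≈ -5.9678e+5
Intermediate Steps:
V = -1/13 (V = 1/(-12 - 1) = 1/(-13) = -1/13 ≈ -0.076923)
a(y) = 15/13 - y/13 (a(y) = (-15 + y)*(-1/13) = 15/13 - y/13)
(a(-173) + 1660475) + M = ((15/13 - 1/13*(-173)) + 1660475) - 2257268 = ((15/13 + 173/13) + 1660475) - 2257268 = (188/13 + 1660475) - 2257268 = 21586363/13 - 2257268 = -7758121/13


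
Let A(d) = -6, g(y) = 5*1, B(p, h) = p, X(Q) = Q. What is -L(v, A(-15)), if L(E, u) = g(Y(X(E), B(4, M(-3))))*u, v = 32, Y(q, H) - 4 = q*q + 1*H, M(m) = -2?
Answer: 30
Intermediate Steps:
Y(q, H) = 4 + H + q**2 (Y(q, H) = 4 + (q*q + 1*H) = 4 + (q**2 + H) = 4 + (H + q**2) = 4 + H + q**2)
g(y) = 5
L(E, u) = 5*u
-L(v, A(-15)) = -5*(-6) = -1*(-30) = 30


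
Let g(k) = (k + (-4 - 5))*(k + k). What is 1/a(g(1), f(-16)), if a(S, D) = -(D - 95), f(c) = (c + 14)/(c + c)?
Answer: 16/1519 ≈ 0.010533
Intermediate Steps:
f(c) = (14 + c)/(2*c) (f(c) = (14 + c)/((2*c)) = (14 + c)*(1/(2*c)) = (14 + c)/(2*c))
g(k) = 2*k*(-9 + k) (g(k) = (k - 9)*(2*k) = (-9 + k)*(2*k) = 2*k*(-9 + k))
a(S, D) = 95 - D (a(S, D) = -(-95 + D) = 95 - D)
1/a(g(1), f(-16)) = 1/(95 - (14 - 16)/(2*(-16))) = 1/(95 - (-1)*(-2)/(2*16)) = 1/(95 - 1*1/16) = 1/(95 - 1/16) = 1/(1519/16) = 16/1519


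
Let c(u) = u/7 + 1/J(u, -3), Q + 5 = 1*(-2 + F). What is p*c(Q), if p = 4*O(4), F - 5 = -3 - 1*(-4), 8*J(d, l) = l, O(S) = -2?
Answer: 472/21 ≈ 22.476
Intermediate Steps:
J(d, l) = l/8
F = 6 (F = 5 + (-3 - 1*(-4)) = 5 + (-3 + 4) = 5 + 1 = 6)
Q = -1 (Q = -5 + 1*(-2 + 6) = -5 + 1*4 = -5 + 4 = -1)
c(u) = -8/3 + u/7 (c(u) = u/7 + 1/((⅛)*(-3)) = u*(⅐) + 1/(-3/8) = u/7 + 1*(-8/3) = u/7 - 8/3 = -8/3 + u/7)
p = -8 (p = 4*(-2) = -8)
p*c(Q) = -8*(-8/3 + (⅐)*(-1)) = -8*(-8/3 - ⅐) = -8*(-59/21) = 472/21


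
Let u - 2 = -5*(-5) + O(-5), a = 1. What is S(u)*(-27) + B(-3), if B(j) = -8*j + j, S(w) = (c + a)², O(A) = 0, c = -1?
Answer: 21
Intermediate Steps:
u = 27 (u = 2 + (-5*(-5) + 0) = 2 + (25 + 0) = 2 + 25 = 27)
S(w) = 0 (S(w) = (-1 + 1)² = 0² = 0)
B(j) = -7*j
S(u)*(-27) + B(-3) = 0*(-27) - 7*(-3) = 0 + 21 = 21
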